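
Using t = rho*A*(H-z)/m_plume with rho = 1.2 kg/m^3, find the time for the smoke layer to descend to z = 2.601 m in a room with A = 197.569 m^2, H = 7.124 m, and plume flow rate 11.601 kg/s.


H - z = 4.523 m
t = 1.2 * 197.569 * 4.523 / 11.601 = 92.434 s

92.434 s


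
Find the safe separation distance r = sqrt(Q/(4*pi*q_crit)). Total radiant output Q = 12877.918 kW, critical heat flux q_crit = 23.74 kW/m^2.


4*pi*q_crit = 298.33
Q/(4*pi*q_crit) = 43.167
r = sqrt(43.167) = 6.5702 m

6.5702 m


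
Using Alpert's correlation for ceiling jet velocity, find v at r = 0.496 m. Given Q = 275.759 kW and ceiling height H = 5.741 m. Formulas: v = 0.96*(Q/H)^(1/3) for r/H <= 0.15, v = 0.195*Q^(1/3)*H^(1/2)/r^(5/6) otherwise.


r/H = 0.496 / 5.741 = 0.086396
r/H <= 0.15, so v = 0.96*(Q/H)^(1/3)
Q/H = 48.033
(Q/H)^(1/3) = 3.6351
v = 0.96 * 3.6351 = 3.4897 m/s

3.4897 m/s


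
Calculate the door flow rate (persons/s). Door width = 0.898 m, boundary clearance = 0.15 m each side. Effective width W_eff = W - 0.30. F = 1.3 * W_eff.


W_eff = 0.898 - 0.30 = 0.598 m
F = 1.3 * 0.598 = 0.77740 persons/s

0.77740 persons/s


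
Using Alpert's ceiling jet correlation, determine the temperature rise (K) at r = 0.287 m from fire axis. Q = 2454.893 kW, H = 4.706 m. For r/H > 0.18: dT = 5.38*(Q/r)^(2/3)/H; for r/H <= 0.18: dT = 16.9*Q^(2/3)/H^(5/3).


r/H = 0.287 / 4.706 = 0.060986
r/H <= 0.18, so dT = 16.9*Q^(2/3)/H^(5/3)
Q^(2/3) = 181.98
H^(5/3) = 13.216
dT = 16.9 * 181.98 / 13.216 = 232.71 K

232.71 K


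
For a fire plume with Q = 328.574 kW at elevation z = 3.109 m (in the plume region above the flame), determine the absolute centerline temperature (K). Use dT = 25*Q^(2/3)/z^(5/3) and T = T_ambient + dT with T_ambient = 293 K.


Q^(2/3) = 47.616
z^(5/3) = 6.6227
dT = 25 * 47.616 / 6.6227 = 179.75 K
T = 293 + 179.75 = 472.75 K

472.75 K


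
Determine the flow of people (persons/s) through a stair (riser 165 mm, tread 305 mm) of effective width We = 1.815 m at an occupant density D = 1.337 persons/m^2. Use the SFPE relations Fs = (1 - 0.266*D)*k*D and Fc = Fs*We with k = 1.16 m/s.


1 - 0.266*D = 1 - 0.266*1.337 = 0.64436
Fs = 0.64436 * 1.16 * 1.337 = 0.99935 persons/(s*m)
Fc = 0.99935 * 1.815 = 1.8138 persons/s

1.8138 persons/s


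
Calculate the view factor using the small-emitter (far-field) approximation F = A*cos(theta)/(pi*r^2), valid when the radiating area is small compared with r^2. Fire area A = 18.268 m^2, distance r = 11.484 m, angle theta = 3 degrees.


cos(3 deg) = 0.99863
pi*r^2 = 414.32
F = 18.268 * 0.99863 / 414.32 = 0.044031

0.044031


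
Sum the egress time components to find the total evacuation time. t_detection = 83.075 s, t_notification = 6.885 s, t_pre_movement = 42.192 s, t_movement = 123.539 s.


Total = 83.075 + 6.885 + 42.192 + 123.539 = 255.691 s

255.691 s


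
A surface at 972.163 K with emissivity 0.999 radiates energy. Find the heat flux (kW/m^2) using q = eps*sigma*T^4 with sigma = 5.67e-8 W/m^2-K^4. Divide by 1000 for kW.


T^4 = 8.9322e+11
q = 0.999 * 5.67e-8 * 8.9322e+11 / 1000 = 50.595 kW/m^2

50.595 kW/m^2


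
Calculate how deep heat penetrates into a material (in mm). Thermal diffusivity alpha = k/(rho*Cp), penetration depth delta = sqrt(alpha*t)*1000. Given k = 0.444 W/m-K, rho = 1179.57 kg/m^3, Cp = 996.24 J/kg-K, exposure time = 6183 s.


alpha = 0.444 / (1179.57 * 996.24) = 3.7783e-07 m^2/s
alpha * t = 0.0023361
delta = sqrt(0.0023361) * 1000 = 48.333 mm

48.333 mm


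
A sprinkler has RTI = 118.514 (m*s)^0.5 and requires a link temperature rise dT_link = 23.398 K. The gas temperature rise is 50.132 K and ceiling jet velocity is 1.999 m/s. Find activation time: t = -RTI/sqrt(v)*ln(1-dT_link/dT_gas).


dT_link/dT_gas = 0.46673
ln(1 - 0.46673) = -0.62872
t = -118.514 / sqrt(1.999) * -0.62872 = 52.701 s

52.701 s


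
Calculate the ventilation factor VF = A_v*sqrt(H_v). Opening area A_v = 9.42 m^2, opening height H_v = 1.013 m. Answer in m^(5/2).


sqrt(H_v) = 1.0065
VF = 9.42 * 1.0065 = 9.4810 m^(5/2)

9.4810 m^(5/2)


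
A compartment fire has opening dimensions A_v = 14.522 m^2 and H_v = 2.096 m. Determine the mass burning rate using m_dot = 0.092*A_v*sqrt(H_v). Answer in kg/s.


sqrt(H_v) = 1.4478
m_dot = 0.092 * 14.522 * 1.4478 = 1.9342 kg/s

1.9342 kg/s


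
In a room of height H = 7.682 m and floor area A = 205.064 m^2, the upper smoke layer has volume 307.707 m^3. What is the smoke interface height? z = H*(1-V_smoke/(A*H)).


V/(A*H) = 0.19533
1 - 0.19533 = 0.80467
z = 7.682 * 0.80467 = 6.1815 m

6.1815 m


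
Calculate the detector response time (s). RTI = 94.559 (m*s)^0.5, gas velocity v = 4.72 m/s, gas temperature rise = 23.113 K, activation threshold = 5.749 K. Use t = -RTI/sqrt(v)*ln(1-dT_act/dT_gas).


dT_act/dT_gas = 0.24873
ln(1 - 0.24873) = -0.28600
t = -94.559 / sqrt(4.72) * -0.28600 = 12.448 s

12.448 s


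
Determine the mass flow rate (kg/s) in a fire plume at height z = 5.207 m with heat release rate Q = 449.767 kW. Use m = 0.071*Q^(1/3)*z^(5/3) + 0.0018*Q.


Q^(1/3) = 7.6618
z^(5/3) = 15.643
First term = 0.071 * 7.6618 * 15.643 = 8.5094
Second term = 0.0018 * 449.767 = 0.80958
m = 9.3190 kg/s

9.3190 kg/s


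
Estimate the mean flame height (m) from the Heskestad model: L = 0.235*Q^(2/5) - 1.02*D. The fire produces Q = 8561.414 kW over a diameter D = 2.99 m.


Q^(2/5) = 37.413
0.235 * Q^(2/5) = 8.7920
1.02 * D = 3.0498
L = 5.7422 m

5.7422 m


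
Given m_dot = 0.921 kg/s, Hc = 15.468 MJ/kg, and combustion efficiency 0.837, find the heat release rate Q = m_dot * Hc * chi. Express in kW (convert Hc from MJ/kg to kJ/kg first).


Hc = 15.468 MJ/kg = 15.468 * 1000 kJ/kg = 15468 kJ/kg
Q = 0.921 kg/s * 15468 kJ/kg * 0.837 = 11924 kW

11924 kW


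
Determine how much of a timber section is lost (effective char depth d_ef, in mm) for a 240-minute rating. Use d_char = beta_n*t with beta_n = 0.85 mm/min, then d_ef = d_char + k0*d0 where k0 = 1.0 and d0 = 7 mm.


d_char = 0.85 * 240 = 204 mm
d_ef = 204 + 1.0*7 = 211 mm

211 mm


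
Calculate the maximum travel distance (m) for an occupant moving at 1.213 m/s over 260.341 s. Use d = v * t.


d = 1.213 * 260.341 = 315.79 m

315.79 m


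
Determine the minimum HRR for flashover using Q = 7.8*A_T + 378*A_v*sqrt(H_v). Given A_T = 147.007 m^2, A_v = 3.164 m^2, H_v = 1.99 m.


7.8*A_T = 1146.7
sqrt(H_v) = 1.4107
378*A_v*sqrt(H_v) = 1687.2
Q = 1146.7 + 1687.2 = 2833.8 kW

2833.8 kW


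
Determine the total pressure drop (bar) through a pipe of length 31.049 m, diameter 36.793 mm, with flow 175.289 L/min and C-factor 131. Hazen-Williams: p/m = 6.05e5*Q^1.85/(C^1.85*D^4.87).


Q^1.85 = 14156
C^1.85 = 8259.5
D^4.87 = 4.2197e+07
p/m = 0.024574 bar/m
p_total = 0.024574 * 31.049 = 0.76299 bar

0.76299 bar


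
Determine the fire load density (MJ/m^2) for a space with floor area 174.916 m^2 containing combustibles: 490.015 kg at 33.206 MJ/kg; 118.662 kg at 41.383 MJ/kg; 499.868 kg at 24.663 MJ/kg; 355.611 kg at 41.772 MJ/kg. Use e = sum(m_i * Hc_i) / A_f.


Total energy = 490.015*33.206 + 118.662*41.383 + 499.868*24.663 + 355.611*41.772
= 16271.44 + 4910.590 + 12328.24 + 14854.58
= 48364.85 MJ
e = 48364.85 / 174.916 = 276.50 MJ/m^2

276.50 MJ/m^2


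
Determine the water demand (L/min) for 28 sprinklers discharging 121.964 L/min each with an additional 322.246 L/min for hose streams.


Sprinkler demand = 28 * 121.964 = 3414.992 L/min
Total = 3414.992 + 322.246 = 3737.238 L/min

3737.238 L/min


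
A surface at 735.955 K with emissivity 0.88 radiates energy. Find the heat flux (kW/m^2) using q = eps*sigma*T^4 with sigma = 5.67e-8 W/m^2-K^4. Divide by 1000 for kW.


T^4 = 2.9336e+11
q = 0.88 * 5.67e-8 * 2.9336e+11 / 1000 = 14.638 kW/m^2

14.638 kW/m^2


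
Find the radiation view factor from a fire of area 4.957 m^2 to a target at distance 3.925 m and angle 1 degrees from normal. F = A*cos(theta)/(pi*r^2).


cos(1 deg) = 0.99985
pi*r^2 = 48.398
F = 4.957 * 0.99985 / 48.398 = 0.10241

0.10241


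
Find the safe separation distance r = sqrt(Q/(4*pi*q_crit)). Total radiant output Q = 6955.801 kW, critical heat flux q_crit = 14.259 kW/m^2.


4*pi*q_crit = 179.18
Q/(4*pi*q_crit) = 38.819
r = sqrt(38.819) = 6.2305 m

6.2305 m


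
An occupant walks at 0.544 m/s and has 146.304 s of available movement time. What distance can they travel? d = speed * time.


d = 0.544 * 146.304 = 79.589 m

79.589 m


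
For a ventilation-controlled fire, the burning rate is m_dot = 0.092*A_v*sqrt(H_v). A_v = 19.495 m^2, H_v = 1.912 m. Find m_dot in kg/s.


sqrt(H_v) = 1.3828
m_dot = 0.092 * 19.495 * 1.3828 = 2.4800 kg/s

2.4800 kg/s


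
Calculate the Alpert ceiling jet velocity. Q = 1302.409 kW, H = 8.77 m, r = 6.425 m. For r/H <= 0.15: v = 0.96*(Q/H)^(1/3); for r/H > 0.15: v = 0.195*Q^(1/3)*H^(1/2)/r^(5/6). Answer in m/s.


r/H = 6.425 / 8.77 = 0.73261
r/H > 0.15, so v = 0.195*Q^(1/3)*H^(1/2)/r^(5/6)
Q^(1/3) = 10.921
H^(1/2) = 2.9614
r^(5/6) = 4.7122
v = 0.195 * 10.921 * 2.9614 / 4.7122 = 1.3383 m/s

1.3383 m/s


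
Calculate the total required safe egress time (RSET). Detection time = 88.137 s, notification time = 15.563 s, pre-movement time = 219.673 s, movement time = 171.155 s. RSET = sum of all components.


Total = 88.137 + 15.563 + 219.673 + 171.155 = 494.528 s

494.528 s


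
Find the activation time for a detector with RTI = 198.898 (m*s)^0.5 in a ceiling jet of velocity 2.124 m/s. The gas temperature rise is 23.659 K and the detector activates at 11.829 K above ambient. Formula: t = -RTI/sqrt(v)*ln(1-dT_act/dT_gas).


dT_act/dT_gas = 0.49998
ln(1 - 0.49998) = -0.69310
t = -198.898 / sqrt(2.124) * -0.69310 = 94.592 s

94.592 s


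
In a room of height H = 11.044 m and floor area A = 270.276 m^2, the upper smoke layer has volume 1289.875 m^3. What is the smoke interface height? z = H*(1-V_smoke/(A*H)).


V/(A*H) = 0.43213
1 - 0.43213 = 0.56787
z = 11.044 * 0.56787 = 6.2716 m

6.2716 m


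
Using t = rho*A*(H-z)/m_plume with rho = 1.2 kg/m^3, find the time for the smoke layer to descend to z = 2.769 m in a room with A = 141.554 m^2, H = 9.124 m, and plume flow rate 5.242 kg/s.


H - z = 6.355 m
t = 1.2 * 141.554 * 6.355 / 5.242 = 205.93 s

205.93 s


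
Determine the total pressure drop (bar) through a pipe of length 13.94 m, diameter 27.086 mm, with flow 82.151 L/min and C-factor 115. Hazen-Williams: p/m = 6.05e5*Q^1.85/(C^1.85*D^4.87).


Q^1.85 = 3483.6
C^1.85 = 6490.7
D^4.87 = 9494400
p/m = 0.034200 bar/m
p_total = 0.034200 * 13.94 = 0.47675 bar

0.47675 bar


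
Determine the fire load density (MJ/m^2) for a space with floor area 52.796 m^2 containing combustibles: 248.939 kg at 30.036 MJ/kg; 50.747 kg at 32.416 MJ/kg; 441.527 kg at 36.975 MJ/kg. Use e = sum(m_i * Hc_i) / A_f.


Total energy = 248.939*30.036 + 50.747*32.416 + 441.527*36.975
= 7477.132 + 1645.015 + 16325.46
= 25447.61 MJ
e = 25447.61 / 52.796 = 482.00 MJ/m^2

482.00 MJ/m^2


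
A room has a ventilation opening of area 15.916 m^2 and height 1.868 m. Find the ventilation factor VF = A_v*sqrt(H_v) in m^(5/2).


sqrt(H_v) = 1.3667
VF = 15.916 * 1.3667 = 21.753 m^(5/2)

21.753 m^(5/2)


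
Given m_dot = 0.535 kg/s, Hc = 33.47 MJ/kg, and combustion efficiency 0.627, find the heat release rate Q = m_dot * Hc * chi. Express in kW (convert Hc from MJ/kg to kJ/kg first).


Hc = 33.47 MJ/kg = 33.47 * 1000 kJ/kg = 33470 kJ/kg
Q = 0.535 kg/s * 33470 kJ/kg * 0.627 = 11227 kW

11227 kW


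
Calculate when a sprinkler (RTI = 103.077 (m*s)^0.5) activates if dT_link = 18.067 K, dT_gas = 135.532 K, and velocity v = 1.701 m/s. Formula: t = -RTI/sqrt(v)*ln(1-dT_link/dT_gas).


dT_link/dT_gas = 0.13330
ln(1 - 0.13330) = -0.14307
t = -103.077 / sqrt(1.701) * -0.14307 = 11.307 s

11.307 s


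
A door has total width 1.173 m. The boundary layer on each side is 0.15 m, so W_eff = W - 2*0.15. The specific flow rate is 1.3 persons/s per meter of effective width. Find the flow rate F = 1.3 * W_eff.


W_eff = 1.173 - 0.30 = 0.873 m
F = 1.3 * 0.873 = 1.1349 persons/s

1.1349 persons/s


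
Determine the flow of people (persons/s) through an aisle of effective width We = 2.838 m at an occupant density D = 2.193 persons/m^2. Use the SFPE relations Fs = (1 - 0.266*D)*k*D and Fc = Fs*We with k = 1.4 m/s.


1 - 0.266*D = 1 - 0.266*2.193 = 0.41666
Fs = 0.41666 * 1.4 * 2.193 = 1.2792 persons/(s*m)
Fc = 1.2792 * 2.838 = 3.6305 persons/s

3.6305 persons/s


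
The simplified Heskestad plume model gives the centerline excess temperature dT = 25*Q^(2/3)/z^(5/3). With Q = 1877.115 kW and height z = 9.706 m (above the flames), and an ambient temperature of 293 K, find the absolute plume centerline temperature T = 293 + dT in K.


Q^(2/3) = 152.17
z^(5/3) = 44.164
dT = 25 * 152.17 / 44.164 = 86.139 K
T = 293 + 86.139 = 379.14 K

379.14 K


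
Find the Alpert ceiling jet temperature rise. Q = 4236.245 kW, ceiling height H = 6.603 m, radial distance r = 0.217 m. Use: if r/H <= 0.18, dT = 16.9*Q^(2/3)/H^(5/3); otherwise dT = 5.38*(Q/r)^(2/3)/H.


r/H = 0.217 / 6.603 = 0.032864
r/H <= 0.18, so dT = 16.9*Q^(2/3)/H^(5/3)
Q^(2/3) = 261.81
H^(5/3) = 23.240
dT = 16.9 * 261.81 / 23.240 = 190.39 K

190.39 K


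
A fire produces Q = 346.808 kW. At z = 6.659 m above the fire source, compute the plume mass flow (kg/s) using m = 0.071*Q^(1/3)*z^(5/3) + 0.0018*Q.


Q^(1/3) = 7.0258
z^(5/3) = 23.569
First term = 0.071 * 7.0258 * 23.569 = 11.757
Second term = 0.0018 * 346.808 = 0.62425
m = 12.381 kg/s

12.381 kg/s


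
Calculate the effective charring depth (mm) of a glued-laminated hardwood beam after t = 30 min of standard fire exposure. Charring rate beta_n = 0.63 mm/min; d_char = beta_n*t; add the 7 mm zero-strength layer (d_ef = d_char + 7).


d_char = 0.63 * 30 = 18.9 mm
d_ef = 18.9 + 1.0*7 = 25.9 mm

25.9 mm


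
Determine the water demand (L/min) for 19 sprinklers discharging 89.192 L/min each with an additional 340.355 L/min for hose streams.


Sprinkler demand = 19 * 89.192 = 1694.648 L/min
Total = 1694.648 + 340.355 = 2035.003 L/min

2035.003 L/min


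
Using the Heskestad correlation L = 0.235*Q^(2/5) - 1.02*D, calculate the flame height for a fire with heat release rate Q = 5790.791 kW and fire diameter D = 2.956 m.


Q^(2/5) = 31.996
0.235 * Q^(2/5) = 7.5191
1.02 * D = 3.0151
L = 4.5039 m

4.5039 m


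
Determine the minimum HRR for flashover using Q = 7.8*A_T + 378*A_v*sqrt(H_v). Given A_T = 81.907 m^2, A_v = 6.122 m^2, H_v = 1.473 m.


7.8*A_T = 638.87
sqrt(H_v) = 1.2137
378*A_v*sqrt(H_v) = 2808.6
Q = 638.87 + 2808.6 = 3447.5 kW

3447.5 kW


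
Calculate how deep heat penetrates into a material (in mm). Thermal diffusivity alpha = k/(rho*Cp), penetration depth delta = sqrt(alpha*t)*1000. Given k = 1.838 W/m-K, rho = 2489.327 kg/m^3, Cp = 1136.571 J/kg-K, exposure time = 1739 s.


alpha = 1.838 / (2489.327 * 1136.571) = 6.4963e-07 m^2/s
alpha * t = 0.0011297
delta = sqrt(0.0011297) * 1000 = 33.611 mm

33.611 mm


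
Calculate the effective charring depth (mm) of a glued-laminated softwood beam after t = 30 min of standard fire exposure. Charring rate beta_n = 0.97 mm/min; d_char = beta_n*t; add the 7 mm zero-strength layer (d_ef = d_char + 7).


d_char = 0.97 * 30 = 29.1 mm
d_ef = 29.1 + 1.0*7 = 36.1 mm

36.1 mm


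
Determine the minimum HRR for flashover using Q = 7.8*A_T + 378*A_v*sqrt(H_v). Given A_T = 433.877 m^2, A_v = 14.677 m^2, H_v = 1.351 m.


7.8*A_T = 3384.2
sqrt(H_v) = 1.1623
378*A_v*sqrt(H_v) = 6448.5
Q = 3384.2 + 6448.5 = 9832.7 kW

9832.7 kW


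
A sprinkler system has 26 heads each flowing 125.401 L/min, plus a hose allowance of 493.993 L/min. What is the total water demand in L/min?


Sprinkler demand = 26 * 125.401 = 3260.426 L/min
Total = 3260.426 + 493.993 = 3754.419 L/min

3754.419 L/min


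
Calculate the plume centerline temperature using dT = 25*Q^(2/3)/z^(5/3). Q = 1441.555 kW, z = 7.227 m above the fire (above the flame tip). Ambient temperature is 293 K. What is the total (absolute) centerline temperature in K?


Q^(2/3) = 127.61
z^(5/3) = 27.014
dT = 25 * 127.61 / 27.014 = 118.09 K
T = 293 + 118.09 = 411.09 K

411.09 K


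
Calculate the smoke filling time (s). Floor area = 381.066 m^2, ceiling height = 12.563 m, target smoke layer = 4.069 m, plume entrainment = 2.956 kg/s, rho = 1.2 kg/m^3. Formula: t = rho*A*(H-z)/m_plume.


H - z = 8.494 m
t = 1.2 * 381.066 * 8.494 / 2.956 = 1314.0 s

1314.0 s


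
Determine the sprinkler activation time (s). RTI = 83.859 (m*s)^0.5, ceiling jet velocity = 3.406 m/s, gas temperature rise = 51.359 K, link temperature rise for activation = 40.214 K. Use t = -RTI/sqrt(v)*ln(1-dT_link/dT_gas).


dT_link/dT_gas = 0.78300
ln(1 - 0.78300) = -1.5278
t = -83.859 / sqrt(3.406) * -1.5278 = 69.424 s

69.424 s


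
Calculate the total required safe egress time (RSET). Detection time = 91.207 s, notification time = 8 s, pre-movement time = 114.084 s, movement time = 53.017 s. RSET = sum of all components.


Total = 91.207 + 8 + 114.084 + 53.017 = 266.308 s

266.308 s


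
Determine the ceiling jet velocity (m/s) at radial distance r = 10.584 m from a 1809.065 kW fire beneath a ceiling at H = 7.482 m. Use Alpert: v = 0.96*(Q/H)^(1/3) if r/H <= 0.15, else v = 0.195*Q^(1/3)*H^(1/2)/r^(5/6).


r/H = 10.584 / 7.482 = 1.4146
r/H > 0.15, so v = 0.195*Q^(1/3)*H^(1/2)/r^(5/6)
Q^(1/3) = 12.185
H^(1/2) = 2.7353
r^(5/6) = 7.1429
v = 0.195 * 12.185 * 2.7353 / 7.1429 = 0.90989 m/s

0.90989 m/s


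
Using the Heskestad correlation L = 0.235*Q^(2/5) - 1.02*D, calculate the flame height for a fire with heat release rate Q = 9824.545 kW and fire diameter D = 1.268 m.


Q^(2/5) = 39.530
0.235 * Q^(2/5) = 9.2895
1.02 * D = 1.2934
L = 7.9962 m

7.9962 m


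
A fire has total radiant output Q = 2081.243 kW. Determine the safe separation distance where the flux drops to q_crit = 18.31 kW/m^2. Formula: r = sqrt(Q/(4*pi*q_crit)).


4*pi*q_crit = 230.09
Q/(4*pi*q_crit) = 9.0453
r = sqrt(9.0453) = 3.0075 m

3.0075 m


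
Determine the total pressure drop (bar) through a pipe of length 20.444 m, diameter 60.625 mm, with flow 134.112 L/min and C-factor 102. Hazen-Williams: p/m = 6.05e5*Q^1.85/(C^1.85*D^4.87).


Q^1.85 = 8626.1
C^1.85 = 5198.9
D^4.87 = 4.8030e+08
p/m = 0.0020900 bar/m
p_total = 0.0020900 * 20.444 = 0.042728 bar

0.042728 bar


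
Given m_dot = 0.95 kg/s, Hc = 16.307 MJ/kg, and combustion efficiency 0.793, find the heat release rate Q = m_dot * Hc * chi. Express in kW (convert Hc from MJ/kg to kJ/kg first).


Hc = 16.307 MJ/kg = 16.307 * 1000 kJ/kg = 16307 kJ/kg
Q = 0.95 kg/s * 16307 kJ/kg * 0.793 = 12285 kW

12285 kW


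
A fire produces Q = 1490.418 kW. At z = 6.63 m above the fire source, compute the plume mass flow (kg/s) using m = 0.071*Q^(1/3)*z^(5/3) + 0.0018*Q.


Q^(1/3) = 11.423
z^(5/3) = 23.399
First term = 0.071 * 11.423 * 23.399 = 18.977
Second term = 0.0018 * 1490.418 = 2.6828
m = 21.659 kg/s

21.659 kg/s


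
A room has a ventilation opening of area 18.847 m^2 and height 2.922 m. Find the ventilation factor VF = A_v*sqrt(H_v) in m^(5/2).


sqrt(H_v) = 1.7094
VF = 18.847 * 1.7094 = 32.217 m^(5/2)

32.217 m^(5/2)


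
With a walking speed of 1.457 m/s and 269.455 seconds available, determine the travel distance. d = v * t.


d = 1.457 * 269.455 = 392.60 m

392.60 m


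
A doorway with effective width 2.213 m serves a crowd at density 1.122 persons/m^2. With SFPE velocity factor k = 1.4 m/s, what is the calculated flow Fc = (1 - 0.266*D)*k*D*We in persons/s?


1 - 0.266*D = 1 - 0.266*1.122 = 0.70155
Fs = 0.70155 * 1.4 * 1.122 = 1.1020 persons/(s*m)
Fc = 1.1020 * 2.213 = 2.4387 persons/s

2.4387 persons/s


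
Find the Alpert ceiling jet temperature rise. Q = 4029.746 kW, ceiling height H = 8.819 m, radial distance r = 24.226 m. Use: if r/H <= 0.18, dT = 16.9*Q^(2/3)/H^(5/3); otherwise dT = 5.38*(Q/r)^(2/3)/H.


r/H = 24.226 / 8.819 = 2.7470
r/H > 0.18, so dT = 5.38*(Q/r)^(2/3)/H
Q/r = 166.34
(Q/r)^(2/3) = 30.246
dT = 5.38 * 30.246 / 8.819 = 18.451 K

18.451 K


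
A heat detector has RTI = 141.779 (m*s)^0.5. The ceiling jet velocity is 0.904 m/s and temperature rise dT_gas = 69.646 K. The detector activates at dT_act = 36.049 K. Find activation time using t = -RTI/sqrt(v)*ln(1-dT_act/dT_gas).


dT_act/dT_gas = 0.51760
ln(1 - 0.51760) = -0.72899
t = -141.779 / sqrt(0.904) * -0.72899 = 108.70 s

108.70 s


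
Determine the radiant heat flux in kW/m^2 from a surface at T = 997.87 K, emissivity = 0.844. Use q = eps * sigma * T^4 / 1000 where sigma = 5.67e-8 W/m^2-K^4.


T^4 = 9.9151e+11
q = 0.844 * 5.67e-8 * 9.9151e+11 / 1000 = 47.448 kW/m^2

47.448 kW/m^2


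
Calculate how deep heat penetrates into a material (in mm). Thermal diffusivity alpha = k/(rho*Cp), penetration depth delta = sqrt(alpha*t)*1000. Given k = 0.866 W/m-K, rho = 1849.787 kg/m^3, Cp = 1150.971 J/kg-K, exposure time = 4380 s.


alpha = 0.866 / (1849.787 * 1150.971) = 4.0675e-07 m^2/s
alpha * t = 0.0017816
delta = sqrt(0.0017816) * 1000 = 42.209 mm

42.209 mm


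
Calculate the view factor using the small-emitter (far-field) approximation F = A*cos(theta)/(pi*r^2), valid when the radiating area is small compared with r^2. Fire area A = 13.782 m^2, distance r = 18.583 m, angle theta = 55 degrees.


cos(55 deg) = 0.57358
pi*r^2 = 1084.9
F = 13.782 * 0.57358 / 1084.9 = 0.0072866

0.0072866


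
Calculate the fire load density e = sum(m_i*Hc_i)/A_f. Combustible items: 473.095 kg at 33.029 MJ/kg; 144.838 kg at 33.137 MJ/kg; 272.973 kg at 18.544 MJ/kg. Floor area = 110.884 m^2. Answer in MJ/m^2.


Total energy = 473.095*33.029 + 144.838*33.137 + 272.973*18.544
= 15625.85 + 4799.497 + 5062.011
= 25487.36 MJ
e = 25487.36 / 110.884 = 229.86 MJ/m^2

229.86 MJ/m^2


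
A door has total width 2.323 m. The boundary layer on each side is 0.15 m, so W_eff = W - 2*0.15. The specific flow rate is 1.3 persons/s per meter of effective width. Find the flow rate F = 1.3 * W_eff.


W_eff = 2.323 - 0.30 = 2.023 m
F = 1.3 * 2.023 = 2.6299 persons/s

2.6299 persons/s


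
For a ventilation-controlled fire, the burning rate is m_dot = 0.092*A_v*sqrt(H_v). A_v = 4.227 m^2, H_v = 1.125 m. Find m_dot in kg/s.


sqrt(H_v) = 1.0607
m_dot = 0.092 * 4.227 * 1.0607 = 0.41247 kg/s

0.41247 kg/s


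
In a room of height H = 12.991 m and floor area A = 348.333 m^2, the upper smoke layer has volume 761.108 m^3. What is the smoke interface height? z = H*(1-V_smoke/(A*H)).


V/(A*H) = 0.16819
1 - 0.16819 = 0.83181
z = 12.991 * 0.83181 = 10.806 m

10.806 m


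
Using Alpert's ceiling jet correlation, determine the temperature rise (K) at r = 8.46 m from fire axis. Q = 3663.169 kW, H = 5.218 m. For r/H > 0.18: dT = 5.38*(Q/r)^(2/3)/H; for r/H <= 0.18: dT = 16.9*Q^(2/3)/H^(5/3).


r/H = 8.46 / 5.218 = 1.6213
r/H > 0.18, so dT = 5.38*(Q/r)^(2/3)/H
Q/r = 433.00
(Q/r)^(2/3) = 57.234
dT = 5.38 * 57.234 / 5.218 = 59.011 K

59.011 K


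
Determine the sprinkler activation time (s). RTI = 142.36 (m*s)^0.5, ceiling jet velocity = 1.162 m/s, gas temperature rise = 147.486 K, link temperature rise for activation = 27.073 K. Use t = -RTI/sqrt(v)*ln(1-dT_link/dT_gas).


dT_link/dT_gas = 0.18356
ln(1 - 0.18356) = -0.20281
t = -142.36 / sqrt(1.162) * -0.20281 = 26.783 s

26.783 s


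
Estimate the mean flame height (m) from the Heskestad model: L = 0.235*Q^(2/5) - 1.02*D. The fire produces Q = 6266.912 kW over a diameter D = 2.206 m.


Q^(2/5) = 33.023
0.235 * Q^(2/5) = 7.7605
1.02 * D = 2.2501
L = 5.5104 m

5.5104 m


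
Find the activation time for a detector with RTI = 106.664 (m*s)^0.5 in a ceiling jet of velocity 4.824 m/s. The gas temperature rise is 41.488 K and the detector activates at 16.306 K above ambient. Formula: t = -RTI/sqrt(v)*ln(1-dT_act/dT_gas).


dT_act/dT_gas = 0.39303
ln(1 - 0.39303) = -0.49927
t = -106.664 / sqrt(4.824) * -0.49927 = 24.247 s

24.247 s


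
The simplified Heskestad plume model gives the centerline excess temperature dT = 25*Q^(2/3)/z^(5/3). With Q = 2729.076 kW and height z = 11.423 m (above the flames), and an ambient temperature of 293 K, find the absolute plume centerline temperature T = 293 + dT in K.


Q^(2/3) = 195.29
z^(5/3) = 57.938
dT = 25 * 195.29 / 57.938 = 84.266 K
T = 293 + 84.266 = 377.27 K

377.27 K


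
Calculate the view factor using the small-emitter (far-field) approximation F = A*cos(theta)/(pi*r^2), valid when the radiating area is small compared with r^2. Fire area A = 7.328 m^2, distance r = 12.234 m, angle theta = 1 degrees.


cos(1 deg) = 0.99985
pi*r^2 = 470.20
F = 7.328 * 0.99985 / 470.20 = 0.015582

0.015582


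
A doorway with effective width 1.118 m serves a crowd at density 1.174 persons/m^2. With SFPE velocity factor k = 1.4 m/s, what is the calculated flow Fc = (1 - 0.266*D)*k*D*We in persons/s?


1 - 0.266*D = 1 - 0.266*1.174 = 0.68772
Fs = 0.68772 * 1.4 * 1.174 = 1.1303 persons/(s*m)
Fc = 1.1303 * 1.118 = 1.2637 persons/s

1.2637 persons/s


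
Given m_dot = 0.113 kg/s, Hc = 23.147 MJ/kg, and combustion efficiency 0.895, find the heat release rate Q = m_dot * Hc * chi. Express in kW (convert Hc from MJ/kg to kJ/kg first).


Hc = 23.147 MJ/kg = 23.147 * 1000 kJ/kg = 23147 kJ/kg
Q = 0.113 kg/s * 23147 kJ/kg * 0.895 = 2341.0 kW

2341.0 kW


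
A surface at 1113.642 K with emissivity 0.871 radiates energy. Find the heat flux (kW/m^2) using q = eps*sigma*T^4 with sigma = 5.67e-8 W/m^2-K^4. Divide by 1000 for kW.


T^4 = 1.5381e+12
q = 0.871 * 5.67e-8 * 1.5381e+12 / 1000 = 75.960 kW/m^2

75.960 kW/m^2


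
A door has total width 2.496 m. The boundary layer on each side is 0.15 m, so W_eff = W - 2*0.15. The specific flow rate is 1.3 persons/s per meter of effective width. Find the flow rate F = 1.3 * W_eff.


W_eff = 2.496 - 0.30 = 2.196 m
F = 1.3 * 2.196 = 2.8548 persons/s

2.8548 persons/s


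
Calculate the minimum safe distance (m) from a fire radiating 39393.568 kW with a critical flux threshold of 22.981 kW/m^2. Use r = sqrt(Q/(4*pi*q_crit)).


4*pi*q_crit = 288.79
Q/(4*pi*q_crit) = 136.41
r = sqrt(136.41) = 11.679 m

11.679 m


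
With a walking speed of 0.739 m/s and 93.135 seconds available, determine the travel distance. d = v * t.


d = 0.739 * 93.135 = 68.827 m

68.827 m


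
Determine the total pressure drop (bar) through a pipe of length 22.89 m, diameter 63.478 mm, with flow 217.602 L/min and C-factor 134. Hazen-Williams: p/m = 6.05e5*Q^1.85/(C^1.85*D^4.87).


Q^1.85 = 21119
C^1.85 = 8612.8
D^4.87 = 6.0086e+08
p/m = 0.0024690 bar/m
p_total = 0.0024690 * 22.89 = 0.056514 bar

0.056514 bar


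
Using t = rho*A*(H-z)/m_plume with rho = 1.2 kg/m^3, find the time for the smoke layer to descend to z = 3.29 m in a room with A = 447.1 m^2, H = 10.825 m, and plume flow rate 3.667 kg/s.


H - z = 7.535 m
t = 1.2 * 447.1 * 7.535 / 3.667 = 1102.4 s

1102.4 s


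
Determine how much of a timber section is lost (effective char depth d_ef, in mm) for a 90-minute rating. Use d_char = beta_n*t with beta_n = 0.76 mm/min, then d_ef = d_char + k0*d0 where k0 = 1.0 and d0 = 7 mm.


d_char = 0.76 * 90 = 68.4 mm
d_ef = 68.4 + 1.0*7 = 75.4 mm

75.4 mm


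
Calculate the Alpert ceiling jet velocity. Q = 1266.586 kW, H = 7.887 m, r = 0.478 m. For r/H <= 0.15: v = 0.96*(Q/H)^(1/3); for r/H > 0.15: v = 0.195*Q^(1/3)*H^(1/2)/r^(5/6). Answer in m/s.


r/H = 0.478 / 7.887 = 0.060606
r/H <= 0.15, so v = 0.96*(Q/H)^(1/3)
Q/H = 160.59
(Q/H)^(1/3) = 5.4355
v = 0.96 * 5.4355 = 5.2181 m/s

5.2181 m/s


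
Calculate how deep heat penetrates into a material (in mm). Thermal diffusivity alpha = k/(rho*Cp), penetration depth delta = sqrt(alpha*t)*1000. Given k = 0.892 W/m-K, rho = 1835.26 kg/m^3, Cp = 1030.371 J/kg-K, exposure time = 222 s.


alpha = 0.892 / (1835.26 * 1030.371) = 4.7171e-07 m^2/s
alpha * t = 0.00010472
delta = sqrt(0.00010472) * 1000 = 10.233 mm

10.233 mm


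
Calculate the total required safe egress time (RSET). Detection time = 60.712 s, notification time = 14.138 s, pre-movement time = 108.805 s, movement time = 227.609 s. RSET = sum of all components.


Total = 60.712 + 14.138 + 108.805 + 227.609 = 411.264 s

411.264 s


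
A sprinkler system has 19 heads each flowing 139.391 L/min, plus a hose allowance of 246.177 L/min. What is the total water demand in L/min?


Sprinkler demand = 19 * 139.391 = 2648.429 L/min
Total = 2648.429 + 246.177 = 2894.606 L/min

2894.606 L/min


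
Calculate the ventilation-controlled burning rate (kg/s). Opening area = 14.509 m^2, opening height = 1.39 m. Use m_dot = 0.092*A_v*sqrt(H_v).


sqrt(H_v) = 1.1790
m_dot = 0.092 * 14.509 * 1.1790 = 1.5737 kg/s

1.5737 kg/s


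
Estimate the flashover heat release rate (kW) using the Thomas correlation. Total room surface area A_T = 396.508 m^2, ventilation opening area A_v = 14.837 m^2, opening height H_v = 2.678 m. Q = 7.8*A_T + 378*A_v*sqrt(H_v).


7.8*A_T = 3092.8
sqrt(H_v) = 1.6365
378*A_v*sqrt(H_v) = 9177.9
Q = 3092.8 + 9177.9 = 12271 kW

12271 kW


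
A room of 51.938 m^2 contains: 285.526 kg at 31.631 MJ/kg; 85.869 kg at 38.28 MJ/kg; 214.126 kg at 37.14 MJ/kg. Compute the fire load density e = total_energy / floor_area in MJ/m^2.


Total energy = 285.526*31.631 + 85.869*38.28 + 214.126*37.14
= 9031.473 + 3287.065 + 7952.640
= 20271.18 MJ
e = 20271.18 / 51.938 = 390.30 MJ/m^2

390.30 MJ/m^2


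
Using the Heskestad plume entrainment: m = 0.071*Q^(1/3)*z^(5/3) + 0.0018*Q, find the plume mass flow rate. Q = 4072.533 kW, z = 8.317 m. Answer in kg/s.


Q^(1/3) = 15.969
z^(5/3) = 34.141
First term = 0.071 * 15.969 * 34.141 = 38.710
Second term = 0.0018 * 4072.533 = 7.3306
m = 46.041 kg/s

46.041 kg/s


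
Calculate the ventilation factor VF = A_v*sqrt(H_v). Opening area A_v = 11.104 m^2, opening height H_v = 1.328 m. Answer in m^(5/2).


sqrt(H_v) = 1.1524
VF = 11.104 * 1.1524 = 12.796 m^(5/2)

12.796 m^(5/2)


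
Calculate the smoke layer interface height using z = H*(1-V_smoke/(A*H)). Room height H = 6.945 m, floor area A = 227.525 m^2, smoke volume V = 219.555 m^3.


V/(A*H) = 0.13894
1 - 0.13894 = 0.86106
z = 6.945 * 0.86106 = 5.9800 m

5.9800 m


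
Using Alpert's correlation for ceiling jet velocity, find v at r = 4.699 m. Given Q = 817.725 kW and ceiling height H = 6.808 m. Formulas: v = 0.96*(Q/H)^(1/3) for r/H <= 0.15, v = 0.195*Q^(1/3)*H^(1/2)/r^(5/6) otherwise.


r/H = 4.699 / 6.808 = 0.69022
r/H > 0.15, so v = 0.195*Q^(1/3)*H^(1/2)/r^(5/6)
Q^(1/3) = 9.3512
H^(1/2) = 2.6092
r^(5/6) = 3.6308
v = 0.195 * 9.3512 * 2.6092 / 3.6308 = 1.3104 m/s

1.3104 m/s


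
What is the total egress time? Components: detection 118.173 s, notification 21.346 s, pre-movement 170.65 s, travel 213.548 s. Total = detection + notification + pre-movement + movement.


Total = 118.173 + 21.346 + 170.65 + 213.548 = 523.717 s

523.717 s


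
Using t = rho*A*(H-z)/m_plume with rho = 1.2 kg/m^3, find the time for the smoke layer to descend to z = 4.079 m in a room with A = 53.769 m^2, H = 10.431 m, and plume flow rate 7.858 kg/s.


H - z = 6.352 m
t = 1.2 * 53.769 * 6.352 / 7.858 = 52.157 s

52.157 s


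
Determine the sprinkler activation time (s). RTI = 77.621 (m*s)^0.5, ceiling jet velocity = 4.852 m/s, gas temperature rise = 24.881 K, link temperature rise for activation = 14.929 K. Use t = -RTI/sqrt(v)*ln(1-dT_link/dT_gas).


dT_link/dT_gas = 0.60002
ln(1 - 0.60002) = -0.91633
t = -77.621 / sqrt(4.852) * -0.91633 = 32.290 s

32.290 s


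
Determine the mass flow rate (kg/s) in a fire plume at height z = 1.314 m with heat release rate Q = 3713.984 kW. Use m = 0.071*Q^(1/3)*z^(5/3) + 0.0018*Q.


Q^(1/3) = 15.486
z^(5/3) = 1.5764
First term = 0.071 * 15.486 * 1.5764 = 1.7333
Second term = 0.0018 * 3713.984 = 6.6852
m = 8.4184 kg/s

8.4184 kg/s


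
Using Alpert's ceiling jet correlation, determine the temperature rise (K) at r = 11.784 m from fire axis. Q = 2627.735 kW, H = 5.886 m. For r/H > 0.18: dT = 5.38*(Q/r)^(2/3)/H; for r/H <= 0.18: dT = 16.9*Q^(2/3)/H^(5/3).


r/H = 11.784 / 5.886 = 2.0020
r/H > 0.18, so dT = 5.38*(Q/r)^(2/3)/H
Q/r = 222.99
(Q/r)^(2/3) = 36.773
dT = 5.38 * 36.773 / 5.886 = 33.612 K

33.612 K


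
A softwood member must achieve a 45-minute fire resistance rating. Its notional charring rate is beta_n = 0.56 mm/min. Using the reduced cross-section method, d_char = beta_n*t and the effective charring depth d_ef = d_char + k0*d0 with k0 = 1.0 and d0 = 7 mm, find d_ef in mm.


d_char = 0.56 * 45 = 25.2 mm
d_ef = 25.2 + 1.0*7 = 32.2 mm

32.2 mm


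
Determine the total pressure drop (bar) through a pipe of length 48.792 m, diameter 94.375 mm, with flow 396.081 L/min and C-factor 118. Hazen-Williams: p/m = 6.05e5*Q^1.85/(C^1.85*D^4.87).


Q^1.85 = 63959
C^1.85 = 6807.4
D^4.87 = 4.1453e+09
p/m = 0.0013713 bar/m
p_total = 0.0013713 * 48.792 = 0.066907 bar

0.066907 bar


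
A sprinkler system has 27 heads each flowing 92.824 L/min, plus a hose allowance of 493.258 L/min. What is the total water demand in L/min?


Sprinkler demand = 27 * 92.824 = 2506.248 L/min
Total = 2506.248 + 493.258 = 2999.506 L/min

2999.506 L/min


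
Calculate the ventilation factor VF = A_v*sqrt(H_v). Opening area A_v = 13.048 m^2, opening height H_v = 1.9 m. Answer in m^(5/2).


sqrt(H_v) = 1.3784
VF = 13.048 * 1.3784 = 17.985 m^(5/2)

17.985 m^(5/2)


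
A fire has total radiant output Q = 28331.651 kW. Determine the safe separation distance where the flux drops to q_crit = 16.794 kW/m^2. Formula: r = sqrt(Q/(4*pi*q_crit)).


4*pi*q_crit = 211.04
Q/(4*pi*q_crit) = 134.25
r = sqrt(134.25) = 11.587 m

11.587 m


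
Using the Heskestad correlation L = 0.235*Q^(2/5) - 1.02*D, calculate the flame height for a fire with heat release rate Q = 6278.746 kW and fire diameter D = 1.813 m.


Q^(2/5) = 33.048
0.235 * Q^(2/5) = 7.7664
1.02 * D = 1.8493
L = 5.9171 m

5.9171 m


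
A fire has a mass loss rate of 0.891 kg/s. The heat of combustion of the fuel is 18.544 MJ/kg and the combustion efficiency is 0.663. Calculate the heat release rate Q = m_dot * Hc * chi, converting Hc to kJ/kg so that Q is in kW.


Hc = 18.544 MJ/kg = 18.544 * 1000 kJ/kg = 18544 kJ/kg
Q = 0.891 kg/s * 18544 kJ/kg * 0.663 = 10955 kW

10955 kW


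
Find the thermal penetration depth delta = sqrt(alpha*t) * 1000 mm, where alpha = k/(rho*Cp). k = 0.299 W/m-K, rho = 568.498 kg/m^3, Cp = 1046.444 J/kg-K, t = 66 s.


alpha = 0.299 / (568.498 * 1046.444) = 5.0260e-07 m^2/s
alpha * t = 3.3172e-05
delta = sqrt(3.3172e-05) * 1000 = 5.7595 mm

5.7595 mm


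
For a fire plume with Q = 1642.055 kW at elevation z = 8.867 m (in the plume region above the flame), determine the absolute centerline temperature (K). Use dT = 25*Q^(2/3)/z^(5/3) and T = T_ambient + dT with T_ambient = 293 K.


Q^(2/3) = 139.18
z^(5/3) = 37.986
dT = 25 * 139.18 / 37.986 = 91.602 K
T = 293 + 91.602 = 384.60 K

384.60 K


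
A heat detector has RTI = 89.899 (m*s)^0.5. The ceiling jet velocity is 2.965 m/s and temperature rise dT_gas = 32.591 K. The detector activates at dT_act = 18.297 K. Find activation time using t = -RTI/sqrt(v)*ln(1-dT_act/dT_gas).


dT_act/dT_gas = 0.56141
ln(1 - 0.56141) = -0.82420
t = -89.899 / sqrt(2.965) * -0.82420 = 43.030 s

43.030 s


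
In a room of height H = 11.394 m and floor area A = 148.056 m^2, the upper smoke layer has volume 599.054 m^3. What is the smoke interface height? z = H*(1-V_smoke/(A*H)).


V/(A*H) = 0.35511
1 - 0.35511 = 0.64489
z = 11.394 * 0.64489 = 7.3479 m

7.3479 m


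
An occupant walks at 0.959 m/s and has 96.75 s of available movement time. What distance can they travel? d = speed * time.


d = 0.959 * 96.75 = 92.783 m

92.783 m


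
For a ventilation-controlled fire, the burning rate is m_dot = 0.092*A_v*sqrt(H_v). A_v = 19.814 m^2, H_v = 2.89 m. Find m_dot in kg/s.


sqrt(H_v) = 1.7
m_dot = 0.092 * 19.814 * 1.7 = 3.0989 kg/s

3.0989 kg/s


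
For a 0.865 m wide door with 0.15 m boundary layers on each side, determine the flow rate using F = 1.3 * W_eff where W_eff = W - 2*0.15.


W_eff = 0.865 - 0.30 = 0.565 m
F = 1.3 * 0.565 = 0.73450 persons/s

0.73450 persons/s


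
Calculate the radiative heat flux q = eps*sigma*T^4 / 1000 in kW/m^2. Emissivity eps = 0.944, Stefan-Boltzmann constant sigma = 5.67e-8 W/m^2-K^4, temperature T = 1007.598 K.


T^4 = 1.0307e+12
q = 0.944 * 5.67e-8 * 1.0307e+12 / 1000 = 55.170 kW/m^2

55.170 kW/m^2


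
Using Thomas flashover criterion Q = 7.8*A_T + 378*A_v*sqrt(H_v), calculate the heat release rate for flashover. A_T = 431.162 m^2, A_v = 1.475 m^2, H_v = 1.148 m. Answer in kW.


7.8*A_T = 3363.1
sqrt(H_v) = 1.0714
378*A_v*sqrt(H_v) = 597.39
Q = 3363.1 + 597.39 = 3960.4 kW

3960.4 kW


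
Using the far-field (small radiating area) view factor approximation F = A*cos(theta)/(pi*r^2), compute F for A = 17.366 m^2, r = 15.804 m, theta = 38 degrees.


cos(38 deg) = 0.78801
pi*r^2 = 784.66
F = 17.366 * 0.78801 / 784.66 = 0.017440

0.017440


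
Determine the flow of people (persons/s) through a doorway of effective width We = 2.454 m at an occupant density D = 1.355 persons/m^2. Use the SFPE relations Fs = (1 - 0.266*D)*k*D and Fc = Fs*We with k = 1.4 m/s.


1 - 0.266*D = 1 - 0.266*1.355 = 0.63957
Fs = 0.63957 * 1.4 * 1.355 = 1.2133 persons/(s*m)
Fc = 1.2133 * 2.454 = 2.9774 persons/s

2.9774 persons/s


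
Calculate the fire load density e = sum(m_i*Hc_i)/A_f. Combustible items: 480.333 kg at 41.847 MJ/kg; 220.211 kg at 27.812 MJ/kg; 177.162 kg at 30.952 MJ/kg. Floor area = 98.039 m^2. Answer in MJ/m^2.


Total energy = 480.333*41.847 + 220.211*27.812 + 177.162*30.952
= 20100.50 + 6124.508 + 5483.518
= 31708.52 MJ
e = 31708.52 / 98.039 = 323.43 MJ/m^2

323.43 MJ/m^2


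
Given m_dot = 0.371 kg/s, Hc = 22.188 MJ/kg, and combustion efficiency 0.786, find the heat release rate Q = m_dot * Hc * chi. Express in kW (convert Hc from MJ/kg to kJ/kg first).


Hc = 22.188 MJ/kg = 22.188 * 1000 kJ/kg = 22188 kJ/kg
Q = 0.371 kg/s * 22188 kJ/kg * 0.786 = 6470.2 kW

6470.2 kW


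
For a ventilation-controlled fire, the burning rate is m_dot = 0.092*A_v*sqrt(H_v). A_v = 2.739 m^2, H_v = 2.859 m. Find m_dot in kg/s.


sqrt(H_v) = 1.6909
m_dot = 0.092 * 2.739 * 1.6909 = 0.42608 kg/s

0.42608 kg/s


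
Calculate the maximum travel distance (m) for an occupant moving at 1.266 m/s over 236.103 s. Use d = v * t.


d = 1.266 * 236.103 = 298.91 m

298.91 m


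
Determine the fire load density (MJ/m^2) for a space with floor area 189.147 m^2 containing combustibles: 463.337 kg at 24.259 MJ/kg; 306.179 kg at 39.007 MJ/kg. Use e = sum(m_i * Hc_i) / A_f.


Total energy = 463.337*24.259 + 306.179*39.007
= 11240.09 + 11943.12
= 23183.22 MJ
e = 23183.22 / 189.147 = 122.57 MJ/m^2

122.57 MJ/m^2


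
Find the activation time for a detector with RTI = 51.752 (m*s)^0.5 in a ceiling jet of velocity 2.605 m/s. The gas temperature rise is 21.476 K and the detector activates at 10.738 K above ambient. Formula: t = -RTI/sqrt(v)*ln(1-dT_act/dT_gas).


dT_act/dT_gas = 0.5
ln(1 - 0.5) = -0.69315
t = -51.752 / sqrt(2.605) * -0.69315 = 22.225 s

22.225 s


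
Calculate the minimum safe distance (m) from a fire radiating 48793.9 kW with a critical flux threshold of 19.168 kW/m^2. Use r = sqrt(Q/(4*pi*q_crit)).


4*pi*q_crit = 240.87
Q/(4*pi*q_crit) = 202.57
r = sqrt(202.57) = 14.233 m

14.233 m


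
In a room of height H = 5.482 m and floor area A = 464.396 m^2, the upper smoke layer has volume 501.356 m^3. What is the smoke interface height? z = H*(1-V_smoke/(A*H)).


V/(A*H) = 0.19693
1 - 0.19693 = 0.80307
z = 5.482 * 0.80307 = 4.4024 m

4.4024 m


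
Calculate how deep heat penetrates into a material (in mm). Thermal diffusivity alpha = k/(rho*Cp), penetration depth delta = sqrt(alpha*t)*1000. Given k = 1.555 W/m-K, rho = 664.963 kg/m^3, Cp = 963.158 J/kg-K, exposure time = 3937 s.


alpha = 1.555 / (664.963 * 963.158) = 2.4279e-06 m^2/s
alpha * t = 0.0095587
delta = sqrt(0.0095587) * 1000 = 97.769 mm

97.769 mm
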